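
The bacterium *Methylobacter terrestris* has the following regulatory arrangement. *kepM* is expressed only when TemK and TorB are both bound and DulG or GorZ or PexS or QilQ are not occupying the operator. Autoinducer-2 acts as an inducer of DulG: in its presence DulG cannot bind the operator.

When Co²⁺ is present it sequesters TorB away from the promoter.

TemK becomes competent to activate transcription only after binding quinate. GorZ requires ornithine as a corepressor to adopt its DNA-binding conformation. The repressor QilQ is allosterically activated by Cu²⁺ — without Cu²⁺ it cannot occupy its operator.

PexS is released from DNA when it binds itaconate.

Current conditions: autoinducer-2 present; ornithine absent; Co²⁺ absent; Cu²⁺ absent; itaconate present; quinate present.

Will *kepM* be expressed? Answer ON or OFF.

ON

Autoinducer-2 is present, so DulG is inactive.
Ornithine is absent, so GorZ is inactive.
Quinate is present, so TemK is active.
Itaconate is present, so PexS is inactive.
Cu²⁺ is absent, so QilQ is inactive.
Co²⁺ is absent, so TorB is active.
No repressor is bound and TemK and TorB are active, so *kepM* is transcribed.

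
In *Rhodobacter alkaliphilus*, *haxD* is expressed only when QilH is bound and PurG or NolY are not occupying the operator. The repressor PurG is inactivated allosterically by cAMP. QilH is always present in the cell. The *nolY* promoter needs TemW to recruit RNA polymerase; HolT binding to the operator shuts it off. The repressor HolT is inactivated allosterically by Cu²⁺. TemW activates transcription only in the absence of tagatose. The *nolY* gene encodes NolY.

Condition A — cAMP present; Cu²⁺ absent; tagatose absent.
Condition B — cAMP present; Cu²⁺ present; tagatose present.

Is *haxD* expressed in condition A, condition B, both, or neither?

both

Condition A:
QilH is produced constitutively and is active.
cAMP is present, so PurG is inactive.
Cu²⁺ is absent, so HolT is active.
Tagatose is absent, so TemW is active.
With repressor HolT bound, *nolY* is not transcribed.
So NolY is not produced.
No repressor is bound and QilH is active, so *haxD* is transcribed.
→ *haxD* is ON in A.
Condition B:
QilH is produced constitutively and is active.
cAMP is present, so PurG is inactive.
Cu²⁺ is present, so HolT is inactive.
Tagatose is present, so TemW is inactive.
Required activator TemW is absent, so *nolY* is not transcribed.
So NolY is not produced.
No repressor is bound and QilH is active, so *haxD* is transcribed.
→ *haxD* is ON in B.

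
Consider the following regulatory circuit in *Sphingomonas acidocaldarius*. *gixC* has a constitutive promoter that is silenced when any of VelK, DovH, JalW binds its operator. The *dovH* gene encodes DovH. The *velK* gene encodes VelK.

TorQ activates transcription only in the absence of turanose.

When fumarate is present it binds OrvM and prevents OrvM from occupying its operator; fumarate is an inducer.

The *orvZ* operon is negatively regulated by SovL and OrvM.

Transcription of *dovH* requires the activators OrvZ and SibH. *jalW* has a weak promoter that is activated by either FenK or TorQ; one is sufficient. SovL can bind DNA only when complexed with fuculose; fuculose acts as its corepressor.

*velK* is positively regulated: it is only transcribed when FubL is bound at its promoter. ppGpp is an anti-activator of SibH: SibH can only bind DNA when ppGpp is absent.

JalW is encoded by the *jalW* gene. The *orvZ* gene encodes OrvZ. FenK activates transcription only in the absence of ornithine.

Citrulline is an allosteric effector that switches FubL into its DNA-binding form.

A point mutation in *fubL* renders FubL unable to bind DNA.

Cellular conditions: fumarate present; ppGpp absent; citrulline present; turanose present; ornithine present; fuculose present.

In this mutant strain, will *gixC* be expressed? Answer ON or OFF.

FubL is non-functional in this strain, so it has no effect.
Required activator FubL is absent, so *velK* is not transcribed.
So VelK is not produced.
Fuculose is present, so SovL is active.
Fumarate is present, so OrvM is inactive.
With repressor SovL bound, *orvZ* is not transcribed.
So OrvZ is not produced.
ppGpp is absent, so SibH is active.
Required activator OrvZ is absent, so *dovH* is not transcribed.
So DovH is not produced.
Ornithine is present, so FenK is inactive.
Turanose is present, so TorQ is inactive.
No activator is available at the *jalW* promoter, so *jalW* is not transcribed.
So JalW is not produced.
With no repressor bound, *gixC* is transcribed.

ON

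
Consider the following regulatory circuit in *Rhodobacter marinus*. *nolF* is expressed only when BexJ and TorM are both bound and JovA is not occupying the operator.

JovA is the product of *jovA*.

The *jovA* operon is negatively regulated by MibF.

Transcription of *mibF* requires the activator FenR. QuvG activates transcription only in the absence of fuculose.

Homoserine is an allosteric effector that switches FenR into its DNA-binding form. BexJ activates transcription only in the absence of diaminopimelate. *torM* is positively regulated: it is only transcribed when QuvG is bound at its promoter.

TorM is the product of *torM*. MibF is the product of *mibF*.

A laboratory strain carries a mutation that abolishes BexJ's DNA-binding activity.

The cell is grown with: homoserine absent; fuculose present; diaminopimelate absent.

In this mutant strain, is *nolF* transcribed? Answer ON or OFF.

BexJ is non-functional in this strain, so it has no effect.
Homoserine is absent, so FenR is inactive.
Required activator FenR is absent, so *mibF* is not transcribed.
So MibF is not produced.
With no repressor bound, *jovA* is transcribed.
So JovA is produced and active.
Fuculose is present, so QuvG is inactive.
Required activator QuvG is absent, so *torM* is not transcribed.
So TorM is not produced.
With repressor JovA bound, *nolF* is not transcribed.

OFF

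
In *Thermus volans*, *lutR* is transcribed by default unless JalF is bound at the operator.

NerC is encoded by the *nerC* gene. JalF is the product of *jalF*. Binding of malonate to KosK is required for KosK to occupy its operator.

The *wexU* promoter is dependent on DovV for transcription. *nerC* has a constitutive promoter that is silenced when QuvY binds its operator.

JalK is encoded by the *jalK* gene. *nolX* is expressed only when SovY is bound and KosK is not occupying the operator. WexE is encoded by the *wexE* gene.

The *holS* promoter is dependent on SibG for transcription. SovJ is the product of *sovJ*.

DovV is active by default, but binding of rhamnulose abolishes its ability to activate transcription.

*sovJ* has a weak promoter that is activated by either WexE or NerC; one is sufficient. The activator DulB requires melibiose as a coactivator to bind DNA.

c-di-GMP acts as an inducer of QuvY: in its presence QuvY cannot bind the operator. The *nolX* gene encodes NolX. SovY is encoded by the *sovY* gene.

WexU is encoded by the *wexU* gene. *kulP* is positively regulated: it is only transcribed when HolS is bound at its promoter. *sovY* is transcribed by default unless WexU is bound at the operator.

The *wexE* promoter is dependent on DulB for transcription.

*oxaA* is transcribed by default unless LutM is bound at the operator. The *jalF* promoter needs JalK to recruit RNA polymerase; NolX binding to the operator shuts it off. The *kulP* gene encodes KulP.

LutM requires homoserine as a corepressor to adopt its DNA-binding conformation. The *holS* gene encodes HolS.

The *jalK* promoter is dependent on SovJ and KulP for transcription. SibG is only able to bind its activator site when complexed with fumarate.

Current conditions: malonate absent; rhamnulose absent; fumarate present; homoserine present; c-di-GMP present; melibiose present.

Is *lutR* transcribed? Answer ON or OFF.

OFF

Melibiose is present, so DulB is active.
No repressor is bound and DulB is active, so *wexE* is transcribed.
So WexE is produced and active.
c-di-GMP is present, so QuvY is inactive.
With no repressor bound, *nerC* is transcribed.
So NerC is produced and active.
Activator WexE is present, so *sovJ* is transcribed.
So SovJ is produced and active.
Fumarate is present, so SibG is active.
No repressor is bound and SibG is active, so *holS* is transcribed.
So HolS is produced and active.
No repressor is bound and HolS is active, so *kulP* is transcribed.
So KulP is produced and active.
No repressor is bound and SovJ and KulP are active, so *jalK* is transcribed.
So JalK is produced and active.
Rhamnulose is absent, so DovV is active.
No repressor is bound and DovV is active, so *wexU* is transcribed.
So WexU is produced and active.
With repressor WexU bound, *sovY* is not transcribed.
So SovY is not produced.
Malonate is absent, so KosK is inactive.
Required activator SovY is absent, so *nolX* is not transcribed.
So NolX is not produced.
No repressor is bound and JalK is active, so *jalF* is transcribed.
So JalF is produced and active.
With repressor JalF bound, *lutR* is not transcribed.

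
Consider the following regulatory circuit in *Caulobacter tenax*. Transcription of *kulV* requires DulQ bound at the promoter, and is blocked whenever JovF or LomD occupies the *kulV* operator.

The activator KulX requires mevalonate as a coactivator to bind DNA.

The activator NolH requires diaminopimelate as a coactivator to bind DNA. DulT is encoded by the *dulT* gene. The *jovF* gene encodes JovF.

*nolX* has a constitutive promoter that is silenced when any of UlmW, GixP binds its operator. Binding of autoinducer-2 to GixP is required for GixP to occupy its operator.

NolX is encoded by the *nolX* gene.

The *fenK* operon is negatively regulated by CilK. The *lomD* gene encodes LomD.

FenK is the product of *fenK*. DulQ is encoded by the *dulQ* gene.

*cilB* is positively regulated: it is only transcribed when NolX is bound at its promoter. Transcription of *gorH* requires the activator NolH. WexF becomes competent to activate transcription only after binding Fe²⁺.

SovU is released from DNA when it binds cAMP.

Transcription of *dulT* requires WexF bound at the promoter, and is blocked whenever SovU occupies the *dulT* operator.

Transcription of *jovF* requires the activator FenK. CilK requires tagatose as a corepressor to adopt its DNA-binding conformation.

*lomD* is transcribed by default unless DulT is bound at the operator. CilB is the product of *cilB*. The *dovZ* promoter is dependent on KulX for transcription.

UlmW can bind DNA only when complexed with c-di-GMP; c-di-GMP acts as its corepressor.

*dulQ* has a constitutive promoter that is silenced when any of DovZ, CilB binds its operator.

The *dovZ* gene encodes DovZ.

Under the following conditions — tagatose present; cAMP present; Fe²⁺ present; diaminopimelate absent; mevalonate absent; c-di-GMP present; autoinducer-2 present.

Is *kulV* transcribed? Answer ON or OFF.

ON

Mevalonate is absent, so KulX is inactive.
Required activator KulX is absent, so *dovZ* is not transcribed.
So DovZ is not produced.
c-di-GMP is present, so UlmW is active.
Autoinducer-2 is present, so GixP is active.
With repressor UlmW bound, *nolX* is not transcribed.
So NolX is not produced.
Required activator NolX is absent, so *cilB* is not transcribed.
So CilB is not produced.
With no repressor bound, *dulQ* is transcribed.
So DulQ is produced and active.
Tagatose is present, so CilK is active.
With repressor CilK bound, *fenK* is not transcribed.
So FenK is not produced.
Required activator FenK is absent, so *jovF* is not transcribed.
So JovF is not produced.
cAMP is present, so SovU is inactive.
Fe²⁺ is present, so WexF is active.
No repressor is bound and WexF is active, so *dulT* is transcribed.
So DulT is produced and active.
With repressor DulT bound, *lomD* is not transcribed.
So LomD is not produced.
No repressor is bound and DulQ is active, so *kulV* is transcribed.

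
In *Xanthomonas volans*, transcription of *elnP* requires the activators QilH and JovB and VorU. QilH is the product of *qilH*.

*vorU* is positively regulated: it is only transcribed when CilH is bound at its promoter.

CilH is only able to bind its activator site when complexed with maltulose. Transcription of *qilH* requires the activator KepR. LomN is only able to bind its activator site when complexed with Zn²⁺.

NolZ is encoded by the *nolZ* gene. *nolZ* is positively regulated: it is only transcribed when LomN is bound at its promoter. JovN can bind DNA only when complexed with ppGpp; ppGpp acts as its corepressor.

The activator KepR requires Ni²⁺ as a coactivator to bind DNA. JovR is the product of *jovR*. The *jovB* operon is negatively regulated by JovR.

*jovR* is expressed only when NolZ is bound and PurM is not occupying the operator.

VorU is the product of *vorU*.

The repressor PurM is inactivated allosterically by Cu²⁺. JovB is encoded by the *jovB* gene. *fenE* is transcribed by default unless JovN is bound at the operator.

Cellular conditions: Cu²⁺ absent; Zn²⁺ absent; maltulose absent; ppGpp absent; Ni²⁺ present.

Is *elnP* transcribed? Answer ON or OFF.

OFF

Ni²⁺ is present, so KepR is active.
No repressor is bound and KepR is active, so *qilH* is transcribed.
So QilH is produced and active.
Zn²⁺ is absent, so LomN is inactive.
Required activator LomN is absent, so *nolZ* is not transcribed.
So NolZ is not produced.
Cu²⁺ is absent, so PurM is active.
With repressor PurM bound, *jovR* is not transcribed.
So JovR is not produced.
With no repressor bound, *jovB* is transcribed.
So JovB is produced and active.
Maltulose is absent, so CilH is inactive.
Required activator CilH is absent, so *vorU* is not transcribed.
So VorU is not produced.
Required activator VorU is absent, so *elnP* is not transcribed.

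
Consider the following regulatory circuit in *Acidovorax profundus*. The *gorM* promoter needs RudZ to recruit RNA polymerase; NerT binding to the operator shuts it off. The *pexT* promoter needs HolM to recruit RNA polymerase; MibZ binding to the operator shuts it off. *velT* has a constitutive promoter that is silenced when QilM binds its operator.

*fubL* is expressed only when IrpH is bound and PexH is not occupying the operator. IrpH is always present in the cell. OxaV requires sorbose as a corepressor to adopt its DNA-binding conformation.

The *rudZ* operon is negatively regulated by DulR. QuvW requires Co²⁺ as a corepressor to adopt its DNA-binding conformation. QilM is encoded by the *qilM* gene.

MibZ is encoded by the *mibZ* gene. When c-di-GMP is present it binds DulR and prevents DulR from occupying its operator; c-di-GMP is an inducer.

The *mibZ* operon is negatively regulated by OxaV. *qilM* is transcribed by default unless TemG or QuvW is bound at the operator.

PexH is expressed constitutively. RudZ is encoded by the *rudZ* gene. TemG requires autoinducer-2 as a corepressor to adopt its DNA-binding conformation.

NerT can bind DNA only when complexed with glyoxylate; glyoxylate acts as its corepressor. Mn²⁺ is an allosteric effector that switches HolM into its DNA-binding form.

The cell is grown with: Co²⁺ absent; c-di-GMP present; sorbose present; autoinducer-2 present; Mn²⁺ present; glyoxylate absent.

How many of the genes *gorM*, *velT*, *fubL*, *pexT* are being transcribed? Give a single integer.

c-di-GMP is present, so DulR is inactive.
With no repressor bound, *rudZ* is transcribed.
So RudZ is produced and active.
Glyoxylate is absent, so NerT is inactive.
No repressor is bound and RudZ is active, so *gorM* is transcribed.
→ *gorM* is ON.
Autoinducer-2 is present, so TemG is active.
Co²⁺ is absent, so QuvW is inactive.
With repressor TemG bound, *qilM* is not transcribed.
So QilM is not produced.
With no repressor bound, *velT* is transcribed.
→ *velT* is ON.
IrpH is produced constitutively and is active.
PexH is produced constitutively and is active.
With repressor PexH bound, *fubL* is not transcribed.
→ *fubL* is OFF.
Sorbose is present, so OxaV is active.
With repressor OxaV bound, *mibZ* is not transcribed.
So MibZ is not produced.
Mn²⁺ is present, so HolM is active.
No repressor is bound and HolM is active, so *pexT* is transcribed.
→ *pexT* is ON.
3 of the 4 genes are transcribed.

3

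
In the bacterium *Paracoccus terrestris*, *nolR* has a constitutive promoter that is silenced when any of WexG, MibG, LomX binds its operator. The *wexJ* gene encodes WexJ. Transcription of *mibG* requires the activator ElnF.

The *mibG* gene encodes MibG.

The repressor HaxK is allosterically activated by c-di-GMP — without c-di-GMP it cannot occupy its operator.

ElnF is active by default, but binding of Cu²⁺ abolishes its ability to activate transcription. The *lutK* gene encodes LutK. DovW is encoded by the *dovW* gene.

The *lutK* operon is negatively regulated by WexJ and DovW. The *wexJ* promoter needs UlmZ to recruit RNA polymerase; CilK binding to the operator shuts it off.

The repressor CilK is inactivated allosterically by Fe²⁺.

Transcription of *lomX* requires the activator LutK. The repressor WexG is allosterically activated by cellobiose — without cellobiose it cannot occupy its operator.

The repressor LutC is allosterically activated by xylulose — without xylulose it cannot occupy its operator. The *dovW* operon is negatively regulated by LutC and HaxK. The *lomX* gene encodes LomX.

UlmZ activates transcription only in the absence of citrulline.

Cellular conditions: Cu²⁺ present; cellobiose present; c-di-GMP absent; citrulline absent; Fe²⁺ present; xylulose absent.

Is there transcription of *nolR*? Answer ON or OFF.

OFF

Cellobiose is present, so WexG is active.
Cu²⁺ is present, so ElnF is inactive.
Required activator ElnF is absent, so *mibG* is not transcribed.
So MibG is not produced.
Fe²⁺ is present, so CilK is inactive.
Citrulline is absent, so UlmZ is active.
No repressor is bound and UlmZ is active, so *wexJ* is transcribed.
So WexJ is produced and active.
Xylulose is absent, so LutC is inactive.
c-di-GMP is absent, so HaxK is inactive.
With no repressor bound, *dovW* is transcribed.
So DovW is produced and active.
With repressor WexJ bound, *lutK* is not transcribed.
So LutK is not produced.
Required activator LutK is absent, so *lomX* is not transcribed.
So LomX is not produced.
With repressor WexG bound, *nolR* is not transcribed.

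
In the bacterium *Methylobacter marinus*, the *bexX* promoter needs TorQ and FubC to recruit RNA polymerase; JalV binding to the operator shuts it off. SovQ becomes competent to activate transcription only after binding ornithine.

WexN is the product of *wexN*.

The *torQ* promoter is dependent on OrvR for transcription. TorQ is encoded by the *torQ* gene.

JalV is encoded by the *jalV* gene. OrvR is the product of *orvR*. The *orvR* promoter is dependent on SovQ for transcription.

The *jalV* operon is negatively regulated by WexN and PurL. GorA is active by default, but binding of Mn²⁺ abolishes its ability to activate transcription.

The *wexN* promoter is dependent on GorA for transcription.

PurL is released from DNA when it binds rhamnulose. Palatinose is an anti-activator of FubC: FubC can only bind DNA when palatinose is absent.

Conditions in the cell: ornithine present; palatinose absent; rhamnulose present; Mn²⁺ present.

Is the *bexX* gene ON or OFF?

Mn²⁺ is present, so GorA is inactive.
Required activator GorA is absent, so *wexN* is not transcribed.
So WexN is not produced.
Rhamnulose is present, so PurL is inactive.
With no repressor bound, *jalV* is transcribed.
So JalV is produced and active.
Ornithine is present, so SovQ is active.
No repressor is bound and SovQ is active, so *orvR* is transcribed.
So OrvR is produced and active.
No repressor is bound and OrvR is active, so *torQ* is transcribed.
So TorQ is produced and active.
Palatinose is absent, so FubC is active.
With repressor JalV bound, *bexX* is not transcribed.

OFF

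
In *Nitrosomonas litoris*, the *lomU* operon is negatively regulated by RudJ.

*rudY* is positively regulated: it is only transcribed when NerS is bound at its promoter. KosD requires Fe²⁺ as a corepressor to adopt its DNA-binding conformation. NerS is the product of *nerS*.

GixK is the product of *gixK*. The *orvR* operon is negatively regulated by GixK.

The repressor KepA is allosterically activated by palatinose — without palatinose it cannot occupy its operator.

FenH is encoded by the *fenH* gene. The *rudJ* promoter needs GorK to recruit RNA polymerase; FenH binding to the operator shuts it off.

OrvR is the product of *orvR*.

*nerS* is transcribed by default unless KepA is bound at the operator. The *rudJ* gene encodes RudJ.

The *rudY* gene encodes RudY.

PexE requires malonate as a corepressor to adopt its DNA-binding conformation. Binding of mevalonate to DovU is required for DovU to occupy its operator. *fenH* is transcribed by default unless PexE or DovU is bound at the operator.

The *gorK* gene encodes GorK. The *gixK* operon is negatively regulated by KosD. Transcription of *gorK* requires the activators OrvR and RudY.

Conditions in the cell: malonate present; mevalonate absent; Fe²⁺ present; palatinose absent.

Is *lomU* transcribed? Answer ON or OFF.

OFF

Fe²⁺ is present, so KosD is active.
With repressor KosD bound, *gixK* is not transcribed.
So GixK is not produced.
With no repressor bound, *orvR* is transcribed.
So OrvR is produced and active.
Palatinose is absent, so KepA is inactive.
With no repressor bound, *nerS* is transcribed.
So NerS is produced and active.
No repressor is bound and NerS is active, so *rudY* is transcribed.
So RudY is produced and active.
No repressor is bound and OrvR and RudY are active, so *gorK* is transcribed.
So GorK is produced and active.
Malonate is present, so PexE is active.
Mevalonate is absent, so DovU is inactive.
With repressor PexE bound, *fenH* is not transcribed.
So FenH is not produced.
No repressor is bound and GorK is active, so *rudJ* is transcribed.
So RudJ is produced and active.
With repressor RudJ bound, *lomU* is not transcribed.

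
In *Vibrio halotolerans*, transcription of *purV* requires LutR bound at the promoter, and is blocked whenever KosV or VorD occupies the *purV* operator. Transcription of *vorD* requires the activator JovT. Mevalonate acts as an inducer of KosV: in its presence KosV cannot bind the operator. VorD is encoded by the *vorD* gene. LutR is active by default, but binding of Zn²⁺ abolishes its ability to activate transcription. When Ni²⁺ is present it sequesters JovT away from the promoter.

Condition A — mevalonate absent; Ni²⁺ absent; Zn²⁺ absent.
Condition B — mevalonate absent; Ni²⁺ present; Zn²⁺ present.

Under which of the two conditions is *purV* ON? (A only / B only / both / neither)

neither

Condition A:
Mevalonate is absent, so KosV is active.
Ni²⁺ is absent, so JovT is active.
No repressor is bound and JovT is active, so *vorD* is transcribed.
So VorD is produced and active.
Zn²⁺ is absent, so LutR is active.
With repressor KosV bound, *purV* is not transcribed.
→ *purV* is OFF in A.
Condition B:
Mevalonate is absent, so KosV is active.
Ni²⁺ is present, so JovT is inactive.
Required activator JovT is absent, so *vorD* is not transcribed.
So VorD is not produced.
Zn²⁺ is present, so LutR is inactive.
With repressor KosV bound, *purV* is not transcribed.
→ *purV* is OFF in B.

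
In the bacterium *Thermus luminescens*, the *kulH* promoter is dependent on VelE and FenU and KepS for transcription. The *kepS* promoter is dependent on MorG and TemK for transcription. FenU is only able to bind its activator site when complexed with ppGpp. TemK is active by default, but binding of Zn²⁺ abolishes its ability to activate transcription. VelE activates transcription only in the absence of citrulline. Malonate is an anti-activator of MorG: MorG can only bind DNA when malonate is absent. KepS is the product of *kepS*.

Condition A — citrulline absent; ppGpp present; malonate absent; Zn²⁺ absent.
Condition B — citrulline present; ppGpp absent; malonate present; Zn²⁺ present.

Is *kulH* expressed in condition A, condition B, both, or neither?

A only

Condition A:
Citrulline is absent, so VelE is active.
ppGpp is present, so FenU is active.
Malonate is absent, so MorG is active.
Zn²⁺ is absent, so TemK is active.
No repressor is bound and MorG and TemK are active, so *kepS* is transcribed.
So KepS is produced and active.
No repressor is bound and VelE and FenU and KepS are active, so *kulH* is transcribed.
→ *kulH* is ON in A.
Condition B:
Citrulline is present, so VelE is inactive.
ppGpp is absent, so FenU is inactive.
Malonate is present, so MorG is inactive.
Zn²⁺ is present, so TemK is inactive.
Required activator MorG is absent, so *kepS* is not transcribed.
So KepS is not produced.
Required activator VelE is absent, so *kulH* is not transcribed.
→ *kulH* is OFF in B.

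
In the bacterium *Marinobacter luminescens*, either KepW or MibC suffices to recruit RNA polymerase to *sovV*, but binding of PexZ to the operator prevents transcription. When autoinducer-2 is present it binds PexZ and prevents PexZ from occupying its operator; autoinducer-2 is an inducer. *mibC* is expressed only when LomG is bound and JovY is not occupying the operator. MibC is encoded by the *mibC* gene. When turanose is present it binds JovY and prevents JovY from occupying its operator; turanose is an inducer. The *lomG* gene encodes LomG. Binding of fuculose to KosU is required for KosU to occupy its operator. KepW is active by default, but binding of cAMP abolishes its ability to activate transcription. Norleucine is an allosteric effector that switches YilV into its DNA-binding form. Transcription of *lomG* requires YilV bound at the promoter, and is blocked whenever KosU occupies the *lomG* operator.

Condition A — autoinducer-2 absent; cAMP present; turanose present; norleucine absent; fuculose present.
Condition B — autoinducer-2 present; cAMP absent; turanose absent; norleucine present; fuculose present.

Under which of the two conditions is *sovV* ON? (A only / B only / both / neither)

B only

Condition A:
Autoinducer-2 is absent, so PexZ is active.
cAMP is present, so KepW is inactive.
Turanose is present, so JovY is inactive.
Norleucine is absent, so YilV is inactive.
Fuculose is present, so KosU is active.
With repressor KosU bound, *lomG* is not transcribed.
So LomG is not produced.
Required activator LomG is absent, so *mibC* is not transcribed.
So MibC is not produced.
With repressor PexZ bound, *sovV* is not transcribed.
→ *sovV* is OFF in A.
Condition B:
Autoinducer-2 is present, so PexZ is inactive.
cAMP is absent, so KepW is active.
Turanose is absent, so JovY is active.
Norleucine is present, so YilV is active.
Fuculose is present, so KosU is active.
With repressor KosU bound, *lomG* is not transcribed.
So LomG is not produced.
With repressor JovY bound, *mibC* is not transcribed.
So MibC is not produced.
Activator KepW is present, so *sovV* is transcribed.
→ *sovV* is ON in B.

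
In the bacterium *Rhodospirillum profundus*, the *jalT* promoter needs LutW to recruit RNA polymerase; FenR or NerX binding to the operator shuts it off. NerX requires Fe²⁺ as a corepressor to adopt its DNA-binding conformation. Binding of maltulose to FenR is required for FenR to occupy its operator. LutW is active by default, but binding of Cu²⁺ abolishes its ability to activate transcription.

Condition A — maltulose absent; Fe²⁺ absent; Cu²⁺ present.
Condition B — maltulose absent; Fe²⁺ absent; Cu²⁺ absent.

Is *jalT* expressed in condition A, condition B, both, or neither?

B only

Condition A:
Maltulose is absent, so FenR is inactive.
Fe²⁺ is absent, so NerX is inactive.
Cu²⁺ is present, so LutW is inactive.
Required activator LutW is absent, so *jalT* is not transcribed.
→ *jalT* is OFF in A.
Condition B:
Maltulose is absent, so FenR is inactive.
Fe²⁺ is absent, so NerX is inactive.
Cu²⁺ is absent, so LutW is active.
No repressor is bound and LutW is active, so *jalT* is transcribed.
→ *jalT* is ON in B.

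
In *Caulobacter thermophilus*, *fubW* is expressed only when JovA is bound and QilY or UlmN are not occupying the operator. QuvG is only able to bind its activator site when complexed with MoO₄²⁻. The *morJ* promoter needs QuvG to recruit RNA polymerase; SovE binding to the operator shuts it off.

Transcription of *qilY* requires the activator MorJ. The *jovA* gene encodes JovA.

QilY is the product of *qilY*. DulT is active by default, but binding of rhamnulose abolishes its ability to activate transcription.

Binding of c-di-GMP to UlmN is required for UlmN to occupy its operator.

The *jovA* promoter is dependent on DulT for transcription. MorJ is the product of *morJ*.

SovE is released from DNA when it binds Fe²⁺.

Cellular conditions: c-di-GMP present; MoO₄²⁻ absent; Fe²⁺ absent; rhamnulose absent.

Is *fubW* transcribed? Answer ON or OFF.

OFF

Fe²⁺ is absent, so SovE is active.
MoO₄²⁻ is absent, so QuvG is inactive.
With repressor SovE bound, *morJ* is not transcribed.
So MorJ is not produced.
Required activator MorJ is absent, so *qilY* is not transcribed.
So QilY is not produced.
Rhamnulose is absent, so DulT is active.
No repressor is bound and DulT is active, so *jovA* is transcribed.
So JovA is produced and active.
c-di-GMP is present, so UlmN is active.
With repressor UlmN bound, *fubW* is not transcribed.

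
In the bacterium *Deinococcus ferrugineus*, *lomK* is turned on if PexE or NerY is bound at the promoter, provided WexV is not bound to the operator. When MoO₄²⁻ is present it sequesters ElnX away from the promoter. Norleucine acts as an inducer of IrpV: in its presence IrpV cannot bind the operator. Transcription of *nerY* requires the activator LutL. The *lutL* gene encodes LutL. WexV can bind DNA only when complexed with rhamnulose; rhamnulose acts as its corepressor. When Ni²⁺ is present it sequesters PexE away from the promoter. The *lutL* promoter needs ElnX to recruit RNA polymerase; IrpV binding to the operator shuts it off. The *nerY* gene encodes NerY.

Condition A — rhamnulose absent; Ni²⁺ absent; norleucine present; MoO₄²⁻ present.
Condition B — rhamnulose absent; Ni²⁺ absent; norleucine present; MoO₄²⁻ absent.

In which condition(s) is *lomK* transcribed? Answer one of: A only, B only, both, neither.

both

Condition A:
Rhamnulose is absent, so WexV is inactive.
Ni²⁺ is absent, so PexE is active.
Norleucine is present, so IrpV is inactive.
MoO₄²⁻ is present, so ElnX is inactive.
Required activator ElnX is absent, so *lutL* is not transcribed.
So LutL is not produced.
Required activator LutL is absent, so *nerY* is not transcribed.
So NerY is not produced.
Activator PexE is present, so *lomK* is transcribed.
→ *lomK* is ON in A.
Condition B:
Rhamnulose is absent, so WexV is inactive.
Ni²⁺ is absent, so PexE is active.
Norleucine is present, so IrpV is inactive.
MoO₄²⁻ is absent, so ElnX is active.
No repressor is bound and ElnX is active, so *lutL* is transcribed.
So LutL is produced and active.
No repressor is bound and LutL is active, so *nerY* is transcribed.
So NerY is produced and active.
Activator PexE is present, so *lomK* is transcribed.
→ *lomK* is ON in B.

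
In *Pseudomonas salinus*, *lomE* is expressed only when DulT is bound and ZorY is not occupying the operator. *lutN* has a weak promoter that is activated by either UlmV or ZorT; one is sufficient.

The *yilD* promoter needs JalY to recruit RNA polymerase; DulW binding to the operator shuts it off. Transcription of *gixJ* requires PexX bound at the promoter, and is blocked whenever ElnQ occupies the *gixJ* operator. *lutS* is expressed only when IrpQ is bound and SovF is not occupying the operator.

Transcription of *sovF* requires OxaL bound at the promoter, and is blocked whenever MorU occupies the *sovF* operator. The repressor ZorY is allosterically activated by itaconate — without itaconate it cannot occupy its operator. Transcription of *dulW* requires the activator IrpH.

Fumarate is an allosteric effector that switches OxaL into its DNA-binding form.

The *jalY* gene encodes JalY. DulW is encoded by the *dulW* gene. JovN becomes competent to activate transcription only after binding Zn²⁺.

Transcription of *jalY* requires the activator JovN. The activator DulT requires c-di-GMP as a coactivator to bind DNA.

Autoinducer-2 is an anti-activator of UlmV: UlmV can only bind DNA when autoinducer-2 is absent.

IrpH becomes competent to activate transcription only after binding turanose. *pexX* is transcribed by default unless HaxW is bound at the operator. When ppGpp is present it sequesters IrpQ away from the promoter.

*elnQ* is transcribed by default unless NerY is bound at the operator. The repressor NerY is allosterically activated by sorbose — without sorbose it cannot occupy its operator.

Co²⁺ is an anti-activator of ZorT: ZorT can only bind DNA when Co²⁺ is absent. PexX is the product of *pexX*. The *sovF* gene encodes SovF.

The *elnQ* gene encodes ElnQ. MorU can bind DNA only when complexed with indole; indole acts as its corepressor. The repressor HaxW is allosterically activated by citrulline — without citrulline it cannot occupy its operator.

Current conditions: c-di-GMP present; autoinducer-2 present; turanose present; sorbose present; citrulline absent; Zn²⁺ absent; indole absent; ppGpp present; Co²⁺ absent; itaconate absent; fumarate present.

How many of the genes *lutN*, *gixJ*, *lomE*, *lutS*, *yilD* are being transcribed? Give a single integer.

Autoinducer-2 is present, so UlmV is inactive.
Co²⁺ is absent, so ZorT is active.
Activator ZorT is present, so *lutN* is transcribed.
→ *lutN* is ON.
Sorbose is present, so NerY is active.
With repressor NerY bound, *elnQ* is not transcribed.
So ElnQ is not produced.
Citrulline is absent, so HaxW is inactive.
With no repressor bound, *pexX* is transcribed.
So PexX is produced and active.
No repressor is bound and PexX is active, so *gixJ* is transcribed.
→ *gixJ* is ON.
Itaconate is absent, so ZorY is inactive.
c-di-GMP is present, so DulT is active.
No repressor is bound and DulT is active, so *lomE* is transcribed.
→ *lomE* is ON.
ppGpp is present, so IrpQ is inactive.
Fumarate is present, so OxaL is active.
Indole is absent, so MorU is inactive.
No repressor is bound and OxaL is active, so *sovF* is transcribed.
So SovF is produced and active.
With repressor SovF bound, *lutS* is not transcribed.
→ *lutS* is OFF.
Turanose is present, so IrpH is active.
No repressor is bound and IrpH is active, so *dulW* is transcribed.
So DulW is produced and active.
Zn²⁺ is absent, so JovN is inactive.
Required activator JovN is absent, so *jalY* is not transcribed.
So JalY is not produced.
With repressor DulW bound, *yilD* is not transcribed.
→ *yilD* is OFF.
3 of the 5 genes are transcribed.

3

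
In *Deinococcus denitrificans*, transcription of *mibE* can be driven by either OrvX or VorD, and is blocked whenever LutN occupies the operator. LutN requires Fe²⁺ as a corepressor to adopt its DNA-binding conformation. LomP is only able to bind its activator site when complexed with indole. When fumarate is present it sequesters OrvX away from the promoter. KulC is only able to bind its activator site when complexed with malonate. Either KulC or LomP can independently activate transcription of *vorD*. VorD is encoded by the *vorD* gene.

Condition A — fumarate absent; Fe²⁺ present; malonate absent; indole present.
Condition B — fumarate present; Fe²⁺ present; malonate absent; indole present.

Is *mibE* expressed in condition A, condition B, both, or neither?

neither

Condition A:
Fumarate is absent, so OrvX is active.
Fe²⁺ is present, so LutN is active.
Malonate is absent, so KulC is inactive.
Indole is present, so LomP is active.
Activator LomP is present, so *vorD* is transcribed.
So VorD is produced and active.
With repressor LutN bound, *mibE* is not transcribed.
→ *mibE* is OFF in A.
Condition B:
Fumarate is present, so OrvX is inactive.
Fe²⁺ is present, so LutN is active.
Malonate is absent, so KulC is inactive.
Indole is present, so LomP is active.
Activator LomP is present, so *vorD* is transcribed.
So VorD is produced and active.
With repressor LutN bound, *mibE* is not transcribed.
→ *mibE* is OFF in B.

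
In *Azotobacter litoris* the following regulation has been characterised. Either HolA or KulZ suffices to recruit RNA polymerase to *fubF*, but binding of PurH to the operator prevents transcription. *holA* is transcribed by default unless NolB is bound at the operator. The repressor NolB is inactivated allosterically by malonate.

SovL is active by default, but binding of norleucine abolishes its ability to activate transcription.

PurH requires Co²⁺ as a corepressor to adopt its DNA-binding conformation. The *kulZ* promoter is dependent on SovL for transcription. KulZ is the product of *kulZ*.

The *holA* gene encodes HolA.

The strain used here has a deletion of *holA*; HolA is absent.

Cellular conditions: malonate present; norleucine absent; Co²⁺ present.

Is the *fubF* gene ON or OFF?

HolA is non-functional in this strain, so it has no effect.
Norleucine is absent, so SovL is active.
No repressor is bound and SovL is active, so *kulZ* is transcribed.
So KulZ is produced and active.
Co²⁺ is present, so PurH is active.
With repressor PurH bound, *fubF* is not transcribed.

OFF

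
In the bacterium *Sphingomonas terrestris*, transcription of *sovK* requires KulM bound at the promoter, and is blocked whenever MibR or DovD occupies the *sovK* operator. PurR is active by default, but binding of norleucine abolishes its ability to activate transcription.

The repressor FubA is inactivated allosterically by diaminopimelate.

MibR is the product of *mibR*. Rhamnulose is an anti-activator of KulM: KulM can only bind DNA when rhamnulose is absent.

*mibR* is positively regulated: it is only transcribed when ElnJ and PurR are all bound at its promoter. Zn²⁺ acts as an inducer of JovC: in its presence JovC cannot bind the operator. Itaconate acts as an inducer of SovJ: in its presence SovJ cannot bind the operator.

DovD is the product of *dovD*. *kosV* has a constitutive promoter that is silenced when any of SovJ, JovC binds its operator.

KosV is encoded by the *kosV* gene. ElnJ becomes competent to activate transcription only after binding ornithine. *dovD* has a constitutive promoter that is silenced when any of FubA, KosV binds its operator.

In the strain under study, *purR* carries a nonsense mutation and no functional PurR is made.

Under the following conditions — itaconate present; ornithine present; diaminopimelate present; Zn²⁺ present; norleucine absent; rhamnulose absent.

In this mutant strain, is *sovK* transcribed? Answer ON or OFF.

Ornithine is present, so ElnJ is active.
PurR is non-functional in this strain, so it has no effect.
Required activator PurR is absent, so *mibR* is not transcribed.
So MibR is not produced.
Diaminopimelate is present, so FubA is inactive.
Itaconate is present, so SovJ is inactive.
Zn²⁺ is present, so JovC is inactive.
With no repressor bound, *kosV* is transcribed.
So KosV is produced and active.
With repressor KosV bound, *dovD* is not transcribed.
So DovD is not produced.
Rhamnulose is absent, so KulM is active.
No repressor is bound and KulM is active, so *sovK* is transcribed.

ON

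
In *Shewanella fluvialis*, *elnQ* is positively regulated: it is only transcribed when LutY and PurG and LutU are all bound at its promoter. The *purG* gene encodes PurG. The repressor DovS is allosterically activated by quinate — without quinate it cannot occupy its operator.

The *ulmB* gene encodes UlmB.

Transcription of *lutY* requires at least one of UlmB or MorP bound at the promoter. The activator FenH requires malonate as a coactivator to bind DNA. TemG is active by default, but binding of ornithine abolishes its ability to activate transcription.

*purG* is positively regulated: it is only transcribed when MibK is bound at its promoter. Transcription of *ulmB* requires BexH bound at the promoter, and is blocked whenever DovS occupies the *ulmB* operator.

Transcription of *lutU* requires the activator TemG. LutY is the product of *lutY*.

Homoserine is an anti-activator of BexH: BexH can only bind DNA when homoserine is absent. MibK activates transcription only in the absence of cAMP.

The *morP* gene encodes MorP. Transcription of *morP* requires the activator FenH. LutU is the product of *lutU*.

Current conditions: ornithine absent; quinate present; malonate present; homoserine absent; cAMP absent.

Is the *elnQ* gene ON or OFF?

Quinate is present, so DovS is active.
Homoserine is absent, so BexH is active.
With repressor DovS bound, *ulmB* is not transcribed.
So UlmB is not produced.
Malonate is present, so FenH is active.
No repressor is bound and FenH is active, so *morP* is transcribed.
So MorP is produced and active.
Activator MorP is present, so *lutY* is transcribed.
So LutY is produced and active.
cAMP is absent, so MibK is active.
No repressor is bound and MibK is active, so *purG* is transcribed.
So PurG is produced and active.
Ornithine is absent, so TemG is active.
No repressor is bound and TemG is active, so *lutU* is transcribed.
So LutU is produced and active.
No repressor is bound and LutY and PurG and LutU are active, so *elnQ* is transcribed.

ON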